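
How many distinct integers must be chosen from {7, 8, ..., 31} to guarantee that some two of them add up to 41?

Two chosen integers sum to 41 exactly when both halves of some pair {x, 41−x} with 10 ≤ x ≤ 41−x ≤ 31 are chosen — 11 such pairs.
The remaining 3 elements (those with no distinct partner in range) can never complete a 41-sum, so the worst case takes all of them and one from each pair: 3 + 11 = 14.
By the pigeonhole principle, the 15th integer has to be the second member of some pair, so 14 + 1 = 15.

15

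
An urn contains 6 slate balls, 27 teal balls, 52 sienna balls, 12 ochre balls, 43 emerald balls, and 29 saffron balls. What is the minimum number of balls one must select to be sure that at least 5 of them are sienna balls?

122

In the worst case for collecting sienna balls, every non-sienna ball comes out first.
There are 6 + 27 + 12 + 43 + 29 = 117 non-sienna balls altogether.
After those, each further ball must be sienna, so 117 + 5 = 122 draws guarantee 5 sienna balls.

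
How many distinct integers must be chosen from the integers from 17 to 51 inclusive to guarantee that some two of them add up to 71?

20

Two chosen integers sum to 71 exactly when both halves of some pair {x, 71−x} with 20 ≤ x ≤ 71−x ≤ 51 are chosen — 16 such pairs.
The remaining 3 elements (those with no distinct partner in range) can never complete a 71-sum, so the worst case takes all of them and one from each pair: 3 + 16 = 19.
Pigeonhole: the 20th integer has to be the second member of some pair, so 19 + 1 = 20.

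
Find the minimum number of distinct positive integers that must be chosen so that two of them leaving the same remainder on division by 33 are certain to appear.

34

By pigeonhole, the 33 residue classes mod 33 are the pigeonholes.
With 33 integers one could put 1 in each residue class and have no class reach 2.
The 34th integer pushes some class to 2, so 33·1 + 1 = 34.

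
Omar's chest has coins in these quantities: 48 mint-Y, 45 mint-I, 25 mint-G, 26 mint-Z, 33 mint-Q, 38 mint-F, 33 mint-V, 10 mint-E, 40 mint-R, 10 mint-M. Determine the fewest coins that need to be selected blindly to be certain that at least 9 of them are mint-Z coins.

291

In the worst case for collecting mint-Z coins, every non-mint-Z coin comes out first.
There are 48 + 45 + 25 + 33 + 38 + 33 + 10 + 40 + 10 = 282 non-mint-Z coins altogether.
After those, each further coin must be mint-Z, so 282 + 9 = 291 draws guarantee 9 mint-Z coins.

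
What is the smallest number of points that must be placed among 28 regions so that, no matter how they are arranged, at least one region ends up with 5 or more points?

With 112 points one could put exactly 4 in each of the 28 regions, and no region would reach 5.
Pigeonhole: one more point must land in a region that already has 4, giving it 5.
So 28 × 4 + 1 = 113 points are required.

113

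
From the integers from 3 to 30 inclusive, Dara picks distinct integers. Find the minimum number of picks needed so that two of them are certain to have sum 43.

Group the elements by complementary pair {x, 43−x}: {13,30}, {14,29}, {15,28}, …, giving 9 two-element pairs and 10 integers whose partner 43−x falls outside [3,30].
By the pigeonhole principle, treating each of those 19 groups as a pigeonhole, one can pick one integer per group — 19 integers — with no two summing to 43.
The 20th integer lands in an occupied pair, forcing a sum of 43.

20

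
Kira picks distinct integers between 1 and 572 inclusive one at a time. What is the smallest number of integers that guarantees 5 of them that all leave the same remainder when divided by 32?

The 32 residue classes mod 32 are the pigeonholes.
With 128 integers one could put 4 in each residue class and have no class reach 5.
The 129th integer pushes some class to 5, so 32·4 + 1 = 129.

129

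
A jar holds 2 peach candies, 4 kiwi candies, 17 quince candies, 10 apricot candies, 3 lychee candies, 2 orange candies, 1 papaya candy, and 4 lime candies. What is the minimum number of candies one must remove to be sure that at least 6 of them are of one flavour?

By the pigeonhole principle, the 8 flavours are the holes; the candies drawn are the pigeons.
To avoid 6 of any one flavour, the worst case takes at most 5 of each flavour, or every candy of a flavour that has fewer than 5.
That gives 2 + 4 + 5 + 5 + 3 + 2 + 1 + 4 = 26 candies with no flavour reaching 6.
The next candy forces some flavour to 6, so 26 + 1 = 27.

27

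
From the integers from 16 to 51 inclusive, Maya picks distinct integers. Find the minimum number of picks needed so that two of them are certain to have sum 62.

Group the elements by complementary pair {x, 62−x}: {16,46}, {17,45}, {18,44}, …, giving 15 two-element pairs; the single value 31 (it cannot pair with itself since the integers are distinct); and 5 integers whose partner 62−x falls outside [16,51].
By the pigeonhole principle, treating each of those 21 groups as a pigeonhole, one can pick one integer per group — 21 integers — with no two summing to 62.
The 22nd integer lands in an occupied pair, forcing a sum of 62.

22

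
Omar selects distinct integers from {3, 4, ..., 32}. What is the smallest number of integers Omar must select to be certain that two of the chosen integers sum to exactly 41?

Group the elements by complementary pair {x, 41−x}: {9,32}, {10,31}, {11,30}, …, giving 12 two-element pairs and 6 integers whose partner 41−x falls outside [3,32].
By the pigeonhole principle, treating each of those 18 groups as a pigeonhole, one can pick one integer per group — 18 integers — with no two summing to 41.
The 19th integer lands in an occupied pair, forcing a sum of 41.

19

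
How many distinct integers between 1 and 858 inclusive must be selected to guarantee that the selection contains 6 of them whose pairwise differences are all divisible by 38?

Integers whose pairwise differences are multiples of 38 are exactly those sharing a remainder mod 38. By pigeonhole, the 38 residue classes mod 38 are the pigeonholes.
With 190 integers one could put 5 in each residue class and have no class reach 6.
The 191st integer pushes some class to 6, so 38·5 + 1 = 191.

191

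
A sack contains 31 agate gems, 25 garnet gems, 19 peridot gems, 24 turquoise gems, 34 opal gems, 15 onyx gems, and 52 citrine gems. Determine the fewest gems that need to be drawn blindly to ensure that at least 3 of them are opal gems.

169

In the worst case for collecting opal gems, every non-opal gem comes out first.
There are 31 + 25 + 19 + 24 + 15 + 52 = 166 non-opal gems altogether.
After those, each further gem must be opal, so 166 + 3 = 169 draws guarantee 3 opal gems.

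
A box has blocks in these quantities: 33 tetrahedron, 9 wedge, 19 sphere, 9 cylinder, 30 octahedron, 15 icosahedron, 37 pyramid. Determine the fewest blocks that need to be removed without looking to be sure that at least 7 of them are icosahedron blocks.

In the worst case for collecting icosahedron blocks, every non-icosahedron block comes out first.
There are 33 + 9 + 19 + 9 + 30 + 37 = 137 non-icosahedron blocks altogether.
After those, each further block must be icosahedron, so 137 + 7 = 144 draws guarantee 7 icosahedron blocks.

144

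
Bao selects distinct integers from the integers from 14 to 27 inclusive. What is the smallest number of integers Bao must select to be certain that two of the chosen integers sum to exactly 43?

9

Group the elements by complementary pair {x, 43−x}: {16,27}, {17,26}, {18,25}, …, giving 6 two-element pairs and 2 integers whose partner 43−x falls outside [14,27].
By the pigeonhole principle, treating each of those 8 groups as a pigeonhole, one can pick one integer per group — 8 integers — with no two summing to 43.
The 9th integer lands in an occupied pair, forcing a sum of 43.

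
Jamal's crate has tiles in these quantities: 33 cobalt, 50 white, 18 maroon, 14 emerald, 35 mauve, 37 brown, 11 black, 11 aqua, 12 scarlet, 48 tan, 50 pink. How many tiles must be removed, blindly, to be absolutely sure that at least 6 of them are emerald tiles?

311

In the worst case for collecting emerald tiles, every non-emerald tile comes out first.
There are 33 + 50 + 18 + 35 + 37 + 11 + 11 + 12 + 48 + 50 = 305 non-emerald tiles altogether.
After those, each further tile must be emerald, so 305 + 6 = 311 draws guarantee 6 emerald tiles.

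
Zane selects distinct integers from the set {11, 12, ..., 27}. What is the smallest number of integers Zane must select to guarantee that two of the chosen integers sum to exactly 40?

Two chosen integers sum to 40 exactly when both halves of some pair {x, 40−x} with 13 ≤ x ≤ 40−x ≤ 27 are chosen — 7 such pairs.
The remaining 3 elements (those with no distinct partner in range) can never complete a 40-sum, so the worst case takes all of them and one from each pair: 3 + 7 = 10.
By pigeonhole, the 11th integer has to be the second member of some pair, so 10 + 1 = 11.

11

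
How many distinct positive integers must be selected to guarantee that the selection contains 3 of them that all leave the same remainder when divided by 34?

69

By the pigeonhole principle, the 34 residue classes mod 34 are the pigeonholes.
With 68 integers one could put 2 in each residue class and have no class reach 3.
The 69th integer pushes some class to 3, so 34·2 + 1 = 69.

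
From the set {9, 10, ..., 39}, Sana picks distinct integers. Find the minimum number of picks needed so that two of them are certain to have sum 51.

A set avoiding the sum 51 can contain at most one of each pair {x, 51−x}, plus the 3 elements whose complement lies outside the range.
The integers 9, …, 25 (17 of them) are such a set: any two sum to at least 9+10 = 19 and at most 24+25 = 49 < 51.
Any 18th integer completes one of the 14 pairs, so 18 choices force a sum of 51.

18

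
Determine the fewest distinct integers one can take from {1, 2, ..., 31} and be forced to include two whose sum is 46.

24

Group the elements by complementary pair {x, 46−x}: {15,31}, {16,30}, {17,29}, …, giving 8 two-element pairs; the single value 23 (it cannot pair with itself since the integers are distinct); and 14 integers whose partner 46−x falls outside [1,31].
Treating each of those 23 groups as a pigeonhole, one can pick one integer per group — 23 integers — with no two summing to 46.
The 24th integer lands in an occupied pair, forcing a sum of 46.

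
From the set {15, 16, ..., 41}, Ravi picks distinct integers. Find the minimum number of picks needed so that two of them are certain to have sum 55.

A set avoiding the sum 55 can contain at most one of each pair {x, 55−x}, plus the 1 element whose complement lies outside the range.
The integers 28, …, 41 (14 of them) are such a set: any two sum to at least 28+29 = 57 > 55.
By pigeonhole, any 15th integer completes one of the 13 pairs, so 15 choices force a sum of 55.

15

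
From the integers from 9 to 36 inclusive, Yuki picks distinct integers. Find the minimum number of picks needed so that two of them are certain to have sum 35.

Two chosen integers sum to 35 exactly when both halves of some pair {x, 35−x} with 9 ≤ x ≤ 35−x ≤ 26 are chosen — 9 such pairs.
The remaining 10 elements (those with no distinct partner in range) can never complete a 35-sum, so the worst case takes all of them and one from each pair: 10 + 9 = 19.
The 20th integer has to be the second member of some pair, so 19 + 1 = 20.

20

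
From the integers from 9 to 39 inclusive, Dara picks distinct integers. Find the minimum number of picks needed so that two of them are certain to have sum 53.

19

A set avoiding the sum 53 can contain at most one of each pair {x, 53−x}, plus the 5 elements whose complement lies outside the range.
The integers 9, …, 26 (18 of them) are such a set: any two sum to at least 9+10 = 19 and at most 25+26 = 51 < 53.
Any 19th integer completes one of the 13 pairs, so 19 choices force a sum of 53.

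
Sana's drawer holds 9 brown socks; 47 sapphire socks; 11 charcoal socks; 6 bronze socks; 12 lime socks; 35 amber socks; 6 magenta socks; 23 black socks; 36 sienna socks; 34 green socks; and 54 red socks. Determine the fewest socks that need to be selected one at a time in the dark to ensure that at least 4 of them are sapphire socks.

In the worst case for collecting sapphire socks, every non-sapphire sock comes out first.
There are 9 + 11 + 6 + 12 + 35 + 6 + 23 + 36 + 34 + 54 = 226 non-sapphire socks altogether.
After those, each further sock must be sapphire, so 226 + 4 = 230 draws guarantee 4 sapphire socks.

230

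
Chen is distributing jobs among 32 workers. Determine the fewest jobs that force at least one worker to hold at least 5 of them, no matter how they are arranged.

129

With 128 jobs one could put exactly 4 in each of the 32 workers, and no worker would reach 5.
One more job must land in a worker that already has 4, giving it 5.
So 32 × 4 + 1 = 129 jobs are required.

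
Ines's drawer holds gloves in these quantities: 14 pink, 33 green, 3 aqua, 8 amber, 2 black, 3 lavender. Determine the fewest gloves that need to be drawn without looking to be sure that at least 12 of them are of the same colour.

39

Pigeonhole: the 6 colours are the holes; the gloves drawn are the pigeons.
To avoid 12 of any one colour, the worst case takes at most 11 of each colour, or every glove of a colour that has fewer than 11.
That gives 11 + 11 + 3 + 8 + 2 + 3 = 38 gloves with no colour reaching 12.
The next glove forces some colour to 12, so 38 + 1 = 39.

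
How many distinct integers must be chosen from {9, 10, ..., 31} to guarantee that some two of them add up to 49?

A set avoiding the sum 49 can contain at most one of each pair {x, 49−x}, plus the 9 elements whose complement lies outside the range.
The integers 9, …, 24 (16 of them) are such a set: any two sum to at least 9+10 = 19 and at most 23+24 = 47 < 49.
Any 17th integer completes one of the 7 pairs, so 17 choices force a sum of 49.

17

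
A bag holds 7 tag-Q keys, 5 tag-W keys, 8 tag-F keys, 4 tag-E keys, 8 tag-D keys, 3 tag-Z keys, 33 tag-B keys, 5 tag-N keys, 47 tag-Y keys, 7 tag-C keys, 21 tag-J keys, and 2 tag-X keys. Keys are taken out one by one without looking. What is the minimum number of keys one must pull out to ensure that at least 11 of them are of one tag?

80

An adversary could hand out at most 10 keys per tag (9 tags run out sooner): 7 + 5 + 8 + 4 + 8 + 3 + 10 + 5 + 10 + 7 + 10 + 2 = 79 keys and still no tag has 11.
One more key lands in a tag already at 10, so 80 draws are enough and 79 are not.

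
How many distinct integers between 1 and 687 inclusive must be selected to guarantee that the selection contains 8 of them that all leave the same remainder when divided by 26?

Pigeonhole: the 26 residue classes mod 26 are the pigeonholes.
With 182 integers one could put 7 in each residue class and have no class reach 8.
The 183rd integer pushes some class to 8, so 26·7 + 1 = 183.

183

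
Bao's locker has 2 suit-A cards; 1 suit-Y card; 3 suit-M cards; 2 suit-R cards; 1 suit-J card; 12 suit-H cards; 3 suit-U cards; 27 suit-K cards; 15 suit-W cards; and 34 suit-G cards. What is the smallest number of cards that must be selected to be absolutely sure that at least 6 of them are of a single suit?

33

Put each drawn card into a box by suit. The largest draw with every box below 6 takes min(count, 5) from each suit; suits with fewer than 5 contribute all they have.
Σ min(cᵢ, 5) = 2 + 1 + 3 + 2 + 1 + 5 + 3 + 5 + 5 + 5 = 32.
Draw number 32 + 1 = 33 must push one box to 6.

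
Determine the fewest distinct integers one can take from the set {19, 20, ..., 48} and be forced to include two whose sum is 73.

19

Two chosen integers sum to 73 exactly when both halves of some pair {x, 73−x} with 25 ≤ x ≤ 73−x ≤ 48 are chosen — 12 such pairs.
The remaining 6 elements (those with no distinct partner in range) can never complete a 73-sum, so the worst case takes all of them and one from each pair: 6 + 12 = 18.
By the pigeonhole principle, the 19th integer has to be the second member of some pair, so 18 + 1 = 19.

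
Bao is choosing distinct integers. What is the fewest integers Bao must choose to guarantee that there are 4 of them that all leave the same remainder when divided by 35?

By the pigeonhole principle, the 35 residue classes mod 35 are the pigeonholes.
With 105 integers one could put 3 in each residue class and have no class reach 4.
The 106th integer pushes some class to 4, so 35·3 + 1 = 106.

106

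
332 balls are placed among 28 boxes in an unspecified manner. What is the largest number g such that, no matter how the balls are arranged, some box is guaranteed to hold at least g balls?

12

By pigeonhole, the 28 boxes are the holes and the 332 balls are the pigeons.
If every box held at most 11 balls, the total would be at most 28 × 11 = 308, which is less than 332.
So some box holds at least ⌈332/28⌉ = 12 balls.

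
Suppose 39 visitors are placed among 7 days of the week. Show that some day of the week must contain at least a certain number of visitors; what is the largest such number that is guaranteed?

6

The 7 days of the week are the holes and the 39 visitors are the pigeons.
If every day of the week held at most 5 visitors, the total would be at most 7 × 5 = 35, which is less than 39.
So some day of the week holds at least ⌈39/7⌉ = 6 visitors.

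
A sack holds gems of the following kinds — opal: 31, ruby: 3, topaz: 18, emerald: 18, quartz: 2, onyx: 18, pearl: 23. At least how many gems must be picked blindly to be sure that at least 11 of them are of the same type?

56

By the pigeonhole principle, put each drawn gem into a box by type. The largest draw with every box below 11 takes min(count, 10) from each type; types with fewer than 10 contribute all they have.
Σ min(cᵢ, 10) = 10 + 3 + 10 + 10 + 2 + 10 + 10 = 55.
Draw number 55 + 1 = 56 must push one box to 11.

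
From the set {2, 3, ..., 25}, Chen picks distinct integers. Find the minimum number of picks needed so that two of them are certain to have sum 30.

Group the elements by complementary pair {x, 30−x}: {5,25}, {6,24}, {7,23}, …, giving 10 two-element pairs, the single value 15 (it cannot pair with itself since the integers are distinct), and 3 integers whose partner 30−x falls outside [2,25].
Pigeonhole: treating each of those 14 groups as a pigeonhole, one can pick one integer per group — 14 integers — with no two summing to 30.
The 15th integer lands in an occupied pair, forcing a sum of 30.

15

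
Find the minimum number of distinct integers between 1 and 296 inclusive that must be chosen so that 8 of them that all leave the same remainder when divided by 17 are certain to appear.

Pigeonhole: the 17 residue classes mod 17 are the pigeonholes.
With 119 integers one could put 7 in each residue class and have no class reach 8.
The 120th integer pushes some class to 8, so 17·7 + 1 = 120.

120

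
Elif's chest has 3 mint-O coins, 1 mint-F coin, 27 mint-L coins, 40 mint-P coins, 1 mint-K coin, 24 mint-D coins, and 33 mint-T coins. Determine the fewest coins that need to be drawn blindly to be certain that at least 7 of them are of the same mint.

Pigeonhole: the 7 mints are the holes; the coins drawn are the pigeons.
To avoid 7 of any one mint, the worst case takes at most 6 of each mint, or every coin of a mint that has fewer than 6.
That gives 3 + 1 + 6 + 6 + 1 + 6 + 6 = 29 coins with no mint reaching 7.
The next coin forces some mint to 7, so 29 + 1 = 30.

30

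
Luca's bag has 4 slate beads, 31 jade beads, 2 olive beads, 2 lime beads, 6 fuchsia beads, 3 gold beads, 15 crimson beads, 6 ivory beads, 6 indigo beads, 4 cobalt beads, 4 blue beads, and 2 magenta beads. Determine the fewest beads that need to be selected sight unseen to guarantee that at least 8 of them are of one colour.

54

An adversary could hand out at most 7 beads per colour (10 colours run out sooner): 4 + 7 + 2 + 2 + 6 + 3 + 7 + 6 + 6 + 4 + 4 + 2 = 53 beads and still no colour has 8.
One more bead lands in a colour already at 7, so 54 draws are enough and 53 are not.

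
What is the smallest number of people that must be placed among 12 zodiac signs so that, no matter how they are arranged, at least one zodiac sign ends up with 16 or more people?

With 180 people one could put exactly 15 in each of the 12 zodiac signs, and no zodiac sign would reach 16.
By the pigeonhole principle, one more person must land in a zodiac sign that already has 15, giving it 16.
So 12 × 15 + 1 = 181 people are required.

181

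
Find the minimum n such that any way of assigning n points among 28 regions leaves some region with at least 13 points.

337

With 336 points one could put exactly 12 in each of the 28 regions, and no region would reach 13.
By pigeonhole, one more point must land in a region that already has 12, giving it 13.
So 28 × 12 + 1 = 337 points are required.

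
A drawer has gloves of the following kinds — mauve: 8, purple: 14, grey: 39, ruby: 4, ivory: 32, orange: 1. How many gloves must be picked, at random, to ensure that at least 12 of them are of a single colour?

Put each drawn glove into a box by colour. The largest draw with every box below 12 takes min(count, 11) from each colour; colours with fewer than 11 contribute all they have.
Σ min(cᵢ, 11) = 8 + 11 + 11 + 4 + 11 + 1 = 46.
Draw number 46 + 1 = 47 must push one box to 12.

47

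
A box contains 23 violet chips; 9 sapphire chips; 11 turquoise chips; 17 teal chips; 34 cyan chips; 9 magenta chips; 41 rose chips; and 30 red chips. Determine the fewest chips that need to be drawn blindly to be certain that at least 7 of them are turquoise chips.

170

In the worst case for collecting turquoise chips, every non-turquoise chip comes out first.
There are 23 + 9 + 17 + 34 + 9 + 41 + 30 = 163 non-turquoise chips altogether.
After those, each further chip must be turquoise, so 163 + 7 = 170 draws guarantee 7 turquoise chips.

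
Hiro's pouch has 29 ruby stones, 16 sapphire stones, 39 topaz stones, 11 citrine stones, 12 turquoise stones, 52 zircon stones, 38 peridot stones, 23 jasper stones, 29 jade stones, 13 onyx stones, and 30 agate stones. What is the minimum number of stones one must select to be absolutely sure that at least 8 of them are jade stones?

In the worst case for collecting jade stones, every non-jade stone comes out first.
There are 29 + 16 + 39 + 11 + 12 + 52 + 38 + 23 + 13 + 30 = 263 non-jade stones altogether.
After those, each further stone must be jade, so 263 + 8 = 271 draws guarantee 8 jade stones.

271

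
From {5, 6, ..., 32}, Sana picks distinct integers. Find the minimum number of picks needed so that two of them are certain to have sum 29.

Group the elements by complementary pair {x, 29−x}: {5,24}, {6,23}, {7,22}, …, giving 10 two-element pairs and 8 integers whose partner 29−x falls outside [5,32].
Treating each of those 18 groups as a pigeonhole, one can pick one integer per group — 18 integers — with no two summing to 29.
The 19th integer lands in an occupied pair, forcing a sum of 29.

19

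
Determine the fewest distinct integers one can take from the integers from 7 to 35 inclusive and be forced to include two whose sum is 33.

20

Two chosen integers sum to 33 exactly when both halves of some pair {x, 33−x} with 7 ≤ x ≤ 33−x ≤ 26 are chosen — 10 such pairs.
The remaining 9 elements (those with no distinct partner in range) can never complete a 33-sum, so the worst case takes all of them and one from each pair: 9 + 10 = 19.
By pigeonhole, the 20th integer has to be the second member of some pair, so 19 + 1 = 20.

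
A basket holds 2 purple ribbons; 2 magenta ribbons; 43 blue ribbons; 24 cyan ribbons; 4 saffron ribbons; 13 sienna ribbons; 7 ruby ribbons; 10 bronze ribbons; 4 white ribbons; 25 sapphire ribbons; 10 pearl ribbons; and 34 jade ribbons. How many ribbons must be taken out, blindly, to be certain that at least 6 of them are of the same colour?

53

The 12 colours are the holes; the ribbons drawn are the pigeons.
To avoid 6 of any one colour, the worst case takes at most 5 of each colour, or every ribbon of a colour that has fewer than 5.
That gives 2 + 2 + 5 + 5 + 4 + 5 + 5 + 5 + 4 + 5 + 5 + 5 = 52 ribbons with no colour reaching 6.
The next ribbon forces some colour to 6, so 52 + 1 = 53.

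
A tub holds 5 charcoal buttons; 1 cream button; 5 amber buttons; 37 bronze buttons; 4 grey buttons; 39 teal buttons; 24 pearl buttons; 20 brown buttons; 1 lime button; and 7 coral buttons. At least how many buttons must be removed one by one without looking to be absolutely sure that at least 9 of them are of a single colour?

An adversary could hand out at most 8 buttons per colour (6 colours run out sooner): 5 + 1 + 5 + 8 + 4 + 8 + 8 + 8 + 1 + 7 = 55 buttons and still no colour has 9.
One more button lands in a colour already at 8, so 56 draws are enough and 55 are not.

56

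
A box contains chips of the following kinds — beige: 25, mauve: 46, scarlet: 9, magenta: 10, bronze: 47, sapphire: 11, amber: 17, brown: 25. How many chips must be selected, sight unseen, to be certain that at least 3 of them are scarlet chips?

In the worst case for collecting scarlet chips, every non-scarlet chip comes out first.
There are 25 + 46 + 10 + 47 + 11 + 17 + 25 = 181 non-scarlet chips altogether.
After those, each further chip must be scarlet, so 181 + 3 = 184 draws guarantee 3 scarlet chips.

184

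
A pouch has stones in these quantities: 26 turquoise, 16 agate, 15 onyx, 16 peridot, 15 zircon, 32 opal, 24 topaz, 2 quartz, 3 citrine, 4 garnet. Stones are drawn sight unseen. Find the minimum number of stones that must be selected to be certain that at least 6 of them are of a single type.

45

Pigeonhole: the 10 types are the holes; the stones drawn are the pigeons.
To avoid 6 of any one type, the worst case takes at most 5 of each type, or every stone of a type that has fewer than 5.
That gives 5 + 5 + 5 + 5 + 5 + 5 + 5 + 2 + 3 + 4 = 44 stones with no type reaching 6.
The next stone forces some type to 6, so 44 + 1 = 45.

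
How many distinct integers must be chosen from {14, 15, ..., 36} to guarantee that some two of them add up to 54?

Two chosen integers sum to 54 exactly when both halves of some pair {x, 54−x} with 18 ≤ x ≤ 54−x ≤ 36 are chosen — 9 such pairs.
The remaining 5 elements (those with no distinct partner in range) can never complete a 54-sum, so the worst case takes all of them and one from each pair: 5 + 9 = 14.
Pigeonhole: the 15th integer has to be the second member of some pair, so 14 + 1 = 15.

15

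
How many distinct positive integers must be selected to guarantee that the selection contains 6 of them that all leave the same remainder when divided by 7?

36

By the pigeonhole principle, the 7 residue classes mod 7 are the pigeonholes.
With 35 integers one could put 5 in each residue class and have no class reach 6.
The 36th integer pushes some class to 6, so 7·5 + 1 = 36.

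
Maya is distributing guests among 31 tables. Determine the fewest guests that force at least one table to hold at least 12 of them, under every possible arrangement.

With 341 guests one could put exactly 11 in each of the 31 tables, and no table would reach 12.
Pigeonhole: one more guest must land in a table that already has 11, giving it 12.
So 31 × 11 + 1 = 342 guests are required.

342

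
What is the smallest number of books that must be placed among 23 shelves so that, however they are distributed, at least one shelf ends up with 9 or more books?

With 184 books one could put exactly 8 in each of the 23 shelves, and no shelf would reach 9.
By the pigeonhole principle, one more book must land in a shelf that already has 8, giving it 9.
So 23 × 8 + 1 = 185 books are required.

185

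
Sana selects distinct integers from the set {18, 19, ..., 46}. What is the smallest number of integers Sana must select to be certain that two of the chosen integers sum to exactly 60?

Two chosen integers sum to 60 exactly when both halves of some pair {x, 60−x} with 18 ≤ x ≤ 60−x ≤ 42 are chosen — 12 such pairs.
The remaining 5 elements (those with no distinct partner in range) can never complete a 60-sum, so the worst case takes all of them and one from each pair: 5 + 12 = 17.
The 18th integer has to be the second member of some pair, so 17 + 1 = 18.

18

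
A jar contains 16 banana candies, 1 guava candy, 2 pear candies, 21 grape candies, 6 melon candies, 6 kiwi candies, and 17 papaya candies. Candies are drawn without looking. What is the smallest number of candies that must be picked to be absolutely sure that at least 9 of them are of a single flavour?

40

Pigeonhole: the 7 flavours are the holes; the candies drawn are the pigeons.
To avoid 9 of any one flavour, the worst case takes at most 8 of each flavour, or every candy of a flavour that has fewer than 8.
That gives 8 + 1 + 2 + 8 + 6 + 6 + 8 = 39 candies with no flavour reaching 9.
The next candy forces some flavour to 9, so 39 + 1 = 40.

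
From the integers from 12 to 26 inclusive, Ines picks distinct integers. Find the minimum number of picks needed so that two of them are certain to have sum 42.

11

Group the elements by complementary pair {x, 42−x}: {16,26}, {17,25}, {18,24}, …, giving 5 two-element pairs, the single value 21 (it cannot pair with itself since the integers are distinct), and 4 integers whose partner 42−x falls outside [12,26].
Pigeonhole: treating each of those 10 groups as a pigeonhole, one can pick one integer per group — 10 integers — with no two summing to 42.
The 11th integer lands in an occupied pair, forcing a sum of 42.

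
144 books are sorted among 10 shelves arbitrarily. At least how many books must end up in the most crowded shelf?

The 10 shelves are the holes and the 144 books are the pigeons.
If every shelf held at most 14 books, the total would be at most 10 × 14 = 140, which is less than 144.
So some shelf holds at least ⌈144/10⌉ = 15 books.

15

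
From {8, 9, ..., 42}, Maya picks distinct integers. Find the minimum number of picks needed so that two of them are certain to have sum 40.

24

Two chosen integers sum to 40 exactly when both halves of some pair {x, 40−x} with 8 ≤ x ≤ 40−x ≤ 32 are chosen — 12 such pairs.
The remaining 11 elements (those with no distinct partner in range) can never complete a 40-sum, so the worst case takes all of them and one from each pair: 11 + 12 = 23.
The 24th integer has to be the second member of some pair, so 23 + 1 = 24.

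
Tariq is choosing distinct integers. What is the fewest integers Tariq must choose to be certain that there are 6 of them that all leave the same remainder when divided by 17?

86

The 17 residue classes mod 17 are the pigeonholes.
With 85 integers one could put 5 in each residue class and have no class reach 6.
The 86th integer pushes some class to 6, so 17·5 + 1 = 86.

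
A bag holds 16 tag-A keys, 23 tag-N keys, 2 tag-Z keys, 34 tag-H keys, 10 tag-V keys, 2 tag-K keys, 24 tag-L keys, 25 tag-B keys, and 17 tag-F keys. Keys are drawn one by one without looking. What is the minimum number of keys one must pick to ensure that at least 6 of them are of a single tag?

40

The 9 tags are the holes; the keys drawn are the pigeons.
To avoid 6 of any one tag, the worst case takes at most 5 of each tag, or every key of a tag that has fewer than 5.
That gives 5 + 5 + 2 + 5 + 5 + 2 + 5 + 5 + 5 = 39 keys with no tag reaching 6.
The next key forces some tag to 6, so 39 + 1 = 40.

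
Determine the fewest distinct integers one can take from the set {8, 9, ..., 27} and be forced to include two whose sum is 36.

12

A set avoiding the sum 36 can contain at most one of each pair {x, 36−x}, plus the 2 elements whose complement lies outside the range or equal to its own complement.
The integers 8, …, 18 (11 of them) are such a set: any two sum to at least 8+9 = 17 and at most 17+18 = 35 < 36.
Pigeonhole: any 12th integer completes one of the 9 pairs, so 12 choices force a sum of 36.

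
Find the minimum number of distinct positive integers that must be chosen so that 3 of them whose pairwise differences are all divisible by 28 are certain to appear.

57

Integers whose pairwise differences are multiples of 28 are exactly those sharing a remainder mod 28. By pigeonhole, the 28 residue classes mod 28 are the pigeonholes.
With 56 integers one could put 2 in each residue class and have no class reach 3.
The 57th integer pushes some class to 3, so 28·2 + 1 = 57.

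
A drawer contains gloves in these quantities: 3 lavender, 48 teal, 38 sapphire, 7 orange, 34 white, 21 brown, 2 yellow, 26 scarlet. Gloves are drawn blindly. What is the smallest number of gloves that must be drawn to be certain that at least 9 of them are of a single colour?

Put each drawn glove into a box by colour. The largest draw with every box below 9 takes min(count, 8) from each colour; colours with fewer than 8 contribute all they have.
Σ min(cᵢ, 8) = 3 + 8 + 8 + 7 + 8 + 8 + 2 + 8 = 52.
Draw number 52 + 1 = 53 must push one box to 9.

53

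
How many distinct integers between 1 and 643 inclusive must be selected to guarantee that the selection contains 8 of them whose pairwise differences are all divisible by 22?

155

Integers whose pairwise differences are multiples of 22 are exactly those sharing a remainder mod 22. The 22 residue classes mod 22 are the pigeonholes.
With 154 integers one could put 7 in each residue class and have no class reach 8.
The 155th integer pushes some class to 8, so 22·7 + 1 = 155.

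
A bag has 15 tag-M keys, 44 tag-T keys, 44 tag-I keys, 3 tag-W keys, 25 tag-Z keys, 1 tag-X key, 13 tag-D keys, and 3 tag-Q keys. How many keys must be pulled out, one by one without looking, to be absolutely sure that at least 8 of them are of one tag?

An adversary could hand out at most 7 keys per tag (tag-W, tag-X, tag-Q run out sooner): 7 + 7 + 7 + 3 + 7 + 1 + 7 + 3 = 42 keys and still no tag has 8.
One more key lands in a tag already at 7, so 43 draws are enough and 42 are not.

43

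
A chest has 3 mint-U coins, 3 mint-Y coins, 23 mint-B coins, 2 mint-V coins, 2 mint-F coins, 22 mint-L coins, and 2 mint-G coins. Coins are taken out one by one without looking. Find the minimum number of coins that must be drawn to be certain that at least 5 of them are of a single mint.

21

An adversary could hand out at most 4 coins per mint (5 mints run out sooner): 3 + 3 + 4 + 2 + 2 + 4 + 2 = 20 coins and still no mint has 5.
By pigeonhole, one more coin lands in a mint already at 4, so 21 draws are enough and 20 are not.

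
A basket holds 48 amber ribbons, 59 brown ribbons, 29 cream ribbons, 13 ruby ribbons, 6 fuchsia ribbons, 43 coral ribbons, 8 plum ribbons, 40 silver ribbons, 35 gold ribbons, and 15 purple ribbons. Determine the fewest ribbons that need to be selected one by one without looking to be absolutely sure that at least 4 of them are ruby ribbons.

287

In the worst case for collecting ruby ribbons, every non-ruby ribbon comes out first.
There are 48 + 59 + 29 + 6 + 43 + 8 + 40 + 35 + 15 = 283 non-ruby ribbons altogether.
After those, each further ribbon must be ruby, so 283 + 4 = 287 draws guarantee 4 ruby ribbons.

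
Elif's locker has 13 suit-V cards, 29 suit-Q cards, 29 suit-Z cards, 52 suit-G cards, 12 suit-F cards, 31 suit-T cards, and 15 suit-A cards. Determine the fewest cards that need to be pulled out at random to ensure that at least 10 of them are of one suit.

The 7 suits are the holes; the cards drawn are the pigeons.
To avoid 10 of any one suit, the worst case takes at most 9 of each suit.
That gives 9 + 9 + 9 + 9 + 9 + 9 + 9 = 63 cards with no suit reaching 10.
The next card forces some suit to 10, so 63 + 1 = 64.

64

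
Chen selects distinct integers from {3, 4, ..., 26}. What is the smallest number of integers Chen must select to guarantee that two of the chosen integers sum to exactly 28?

Group the elements by complementary pair {x, 28−x}: {3,25}, {4,24}, {5,23}, …, giving 11 two-element pairs, the single value 14 (it cannot pair with itself since the integers are distinct), and 1 integer whose partner 28−x falls outside [3,26].
Treating each of those 13 groups as a pigeonhole, one can pick one integer per group — 13 integers — with no two summing to 28.
The 14th integer lands in an occupied pair, forcing a sum of 28.

14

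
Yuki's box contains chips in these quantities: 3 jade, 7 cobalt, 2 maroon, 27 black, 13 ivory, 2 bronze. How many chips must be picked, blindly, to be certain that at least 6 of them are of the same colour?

23

An adversary could hand out at most 5 chips per colour (jade, maroon, bronze run out sooner): 3 + 5 + 2 + 5 + 5 + 2 = 22 chips and still no colour has 6.
One more chip lands in a colour already at 5, so 23 draws are enough and 22 are not.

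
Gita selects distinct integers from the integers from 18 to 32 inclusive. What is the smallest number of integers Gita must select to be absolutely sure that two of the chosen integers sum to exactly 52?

Two chosen integers sum to 52 exactly when both halves of some pair {x, 52−x} with 20 ≤ x ≤ 52−x ≤ 32 are chosen — 6 such pairs.
The remaining 3 elements (those with no distinct partner in range) can never complete a 52-sum, so the worst case takes all of them and one from each pair: 3 + 6 = 9.
By the pigeonhole principle, the 10th integer has to be the second member of some pair, so 9 + 1 = 10.

10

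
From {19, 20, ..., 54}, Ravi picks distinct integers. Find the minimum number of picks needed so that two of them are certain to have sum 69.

21

Group the elements by complementary pair {x, 69−x}: {19,50}, {20,49}, {21,48}, …, giving 16 two-element pairs and 4 integers whose partner 69−x falls outside [19,54].
Pigeonhole: treating each of those 20 groups as a pigeonhole, one can pick one integer per group — 20 integers — with no two summing to 69.
The 21st integer lands in an occupied pair, forcing a sum of 69.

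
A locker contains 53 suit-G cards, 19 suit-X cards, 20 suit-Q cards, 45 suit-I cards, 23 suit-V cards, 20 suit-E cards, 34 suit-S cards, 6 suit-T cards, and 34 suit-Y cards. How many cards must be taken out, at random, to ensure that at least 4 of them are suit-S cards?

224

In the worst case for collecting suit-S cards, every non-suit-S card comes out first.
There are 53 + 19 + 20 + 45 + 23 + 20 + 6 + 34 = 220 non-suit-S cards altogether.
After those, each further card must be suit-S, so 220 + 4 = 224 draws guarantee 4 suit-S cards.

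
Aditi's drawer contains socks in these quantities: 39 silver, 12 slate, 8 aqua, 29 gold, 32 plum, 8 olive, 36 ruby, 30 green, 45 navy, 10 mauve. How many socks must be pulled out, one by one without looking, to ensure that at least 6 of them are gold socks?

226

In the worst case for collecting gold socks, every non-gold sock comes out first.
There are 39 + 12 + 8 + 32 + 8 + 36 + 30 + 45 + 10 = 220 non-gold socks altogether.
After those, each further sock must be gold, so 220 + 6 = 226 draws guarantee 6 gold socks.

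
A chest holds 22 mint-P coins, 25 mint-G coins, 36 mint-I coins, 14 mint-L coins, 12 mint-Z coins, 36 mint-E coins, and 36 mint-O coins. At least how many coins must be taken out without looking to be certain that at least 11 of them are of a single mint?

The 7 mints are the holes; the coins drawn are the pigeons.
To avoid 11 of any one mint, the worst case takes at most 10 of each mint.
That gives 10 + 10 + 10 + 10 + 10 + 10 + 10 = 70 coins with no mint reaching 11.
The next coin forces some mint to 11, so 70 + 1 = 71.

71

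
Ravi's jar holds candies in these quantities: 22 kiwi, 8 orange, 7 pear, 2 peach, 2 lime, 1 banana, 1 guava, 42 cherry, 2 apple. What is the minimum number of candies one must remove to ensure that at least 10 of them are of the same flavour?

An adversary could hand out at most 9 candies per flavour (7 flavours run out sooner): 9 + 8 + 7 + 2 + 2 + 1 + 1 + 9 + 2 = 41 candies and still no flavour has 10.
Pigeonhole: one more candy lands in a flavour already at 9, so 42 draws are enough and 41 are not.

42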